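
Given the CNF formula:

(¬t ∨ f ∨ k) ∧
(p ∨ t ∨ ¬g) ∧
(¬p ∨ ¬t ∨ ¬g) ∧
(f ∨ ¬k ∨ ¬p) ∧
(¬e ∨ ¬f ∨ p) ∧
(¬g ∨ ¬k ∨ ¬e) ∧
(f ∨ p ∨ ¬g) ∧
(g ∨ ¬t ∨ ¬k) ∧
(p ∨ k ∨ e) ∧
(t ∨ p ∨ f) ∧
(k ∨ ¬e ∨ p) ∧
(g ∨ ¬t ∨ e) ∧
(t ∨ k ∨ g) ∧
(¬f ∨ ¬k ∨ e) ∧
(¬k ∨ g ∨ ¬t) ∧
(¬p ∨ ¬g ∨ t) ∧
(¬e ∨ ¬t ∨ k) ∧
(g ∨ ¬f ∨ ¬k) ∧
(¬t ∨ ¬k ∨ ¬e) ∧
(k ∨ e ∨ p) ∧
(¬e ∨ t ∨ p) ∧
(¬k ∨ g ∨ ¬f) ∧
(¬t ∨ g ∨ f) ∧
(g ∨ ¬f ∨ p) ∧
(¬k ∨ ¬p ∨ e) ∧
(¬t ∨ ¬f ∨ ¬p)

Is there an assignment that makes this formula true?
No

No, the formula is not satisfiable.

No assignment of truth values to the variables can make all 26 clauses true simultaneously.

The formula is UNSAT (unsatisfiable).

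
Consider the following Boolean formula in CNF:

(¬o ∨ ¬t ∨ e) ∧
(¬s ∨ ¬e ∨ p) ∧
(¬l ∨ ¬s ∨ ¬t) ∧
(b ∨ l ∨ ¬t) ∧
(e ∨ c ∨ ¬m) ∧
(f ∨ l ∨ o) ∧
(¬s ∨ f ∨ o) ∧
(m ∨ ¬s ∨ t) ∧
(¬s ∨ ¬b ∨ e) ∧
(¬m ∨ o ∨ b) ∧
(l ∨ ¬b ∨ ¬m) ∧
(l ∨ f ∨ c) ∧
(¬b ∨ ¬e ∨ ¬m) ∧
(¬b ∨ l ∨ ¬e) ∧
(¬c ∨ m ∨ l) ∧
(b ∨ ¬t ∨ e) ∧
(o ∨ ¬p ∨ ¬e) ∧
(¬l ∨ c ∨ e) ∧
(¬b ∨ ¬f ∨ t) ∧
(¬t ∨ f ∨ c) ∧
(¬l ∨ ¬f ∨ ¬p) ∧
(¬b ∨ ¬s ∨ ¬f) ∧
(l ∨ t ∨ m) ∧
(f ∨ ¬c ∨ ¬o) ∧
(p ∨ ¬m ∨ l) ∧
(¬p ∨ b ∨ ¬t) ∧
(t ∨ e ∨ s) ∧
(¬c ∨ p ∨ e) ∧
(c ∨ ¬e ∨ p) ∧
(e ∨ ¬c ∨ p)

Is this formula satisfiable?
Yes

Yes, the formula is satisfiable.

One satisfying assignment is: l=True, m=False, c=False, b=False, e=True, o=True, s=False, t=False, f=False, p=True

Verification: With this assignment, all 30 clauses evaluate to true.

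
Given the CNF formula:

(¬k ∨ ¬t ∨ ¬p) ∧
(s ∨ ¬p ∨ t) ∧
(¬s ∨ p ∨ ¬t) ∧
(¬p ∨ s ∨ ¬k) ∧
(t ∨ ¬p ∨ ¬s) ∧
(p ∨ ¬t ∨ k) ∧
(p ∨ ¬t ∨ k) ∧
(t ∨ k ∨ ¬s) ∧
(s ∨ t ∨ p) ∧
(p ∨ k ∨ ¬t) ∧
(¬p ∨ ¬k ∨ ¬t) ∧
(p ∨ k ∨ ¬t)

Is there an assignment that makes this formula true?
Yes

Yes, the formula is satisfiable.

One satisfying assignment is: k=False, p=True, t=True, s=False

Verification: With this assignment, all 12 clauses evaluate to true.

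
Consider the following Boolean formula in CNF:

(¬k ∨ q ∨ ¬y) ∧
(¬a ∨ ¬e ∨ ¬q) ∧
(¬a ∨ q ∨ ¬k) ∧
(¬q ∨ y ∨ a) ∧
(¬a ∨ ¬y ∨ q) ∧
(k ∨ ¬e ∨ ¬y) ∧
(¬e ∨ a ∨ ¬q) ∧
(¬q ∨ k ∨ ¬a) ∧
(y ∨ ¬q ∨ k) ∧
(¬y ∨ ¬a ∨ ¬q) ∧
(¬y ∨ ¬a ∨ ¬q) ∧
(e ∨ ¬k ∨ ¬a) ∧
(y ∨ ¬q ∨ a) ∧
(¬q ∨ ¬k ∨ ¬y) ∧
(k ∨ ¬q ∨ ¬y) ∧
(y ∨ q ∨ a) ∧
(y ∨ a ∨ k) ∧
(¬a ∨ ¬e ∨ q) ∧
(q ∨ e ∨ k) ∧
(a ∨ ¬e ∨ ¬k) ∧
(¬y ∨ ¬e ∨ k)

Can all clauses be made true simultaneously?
No

No, the formula is not satisfiable.

No assignment of truth values to the variables can make all 21 clauses true simultaneously.

The formula is UNSAT (unsatisfiable).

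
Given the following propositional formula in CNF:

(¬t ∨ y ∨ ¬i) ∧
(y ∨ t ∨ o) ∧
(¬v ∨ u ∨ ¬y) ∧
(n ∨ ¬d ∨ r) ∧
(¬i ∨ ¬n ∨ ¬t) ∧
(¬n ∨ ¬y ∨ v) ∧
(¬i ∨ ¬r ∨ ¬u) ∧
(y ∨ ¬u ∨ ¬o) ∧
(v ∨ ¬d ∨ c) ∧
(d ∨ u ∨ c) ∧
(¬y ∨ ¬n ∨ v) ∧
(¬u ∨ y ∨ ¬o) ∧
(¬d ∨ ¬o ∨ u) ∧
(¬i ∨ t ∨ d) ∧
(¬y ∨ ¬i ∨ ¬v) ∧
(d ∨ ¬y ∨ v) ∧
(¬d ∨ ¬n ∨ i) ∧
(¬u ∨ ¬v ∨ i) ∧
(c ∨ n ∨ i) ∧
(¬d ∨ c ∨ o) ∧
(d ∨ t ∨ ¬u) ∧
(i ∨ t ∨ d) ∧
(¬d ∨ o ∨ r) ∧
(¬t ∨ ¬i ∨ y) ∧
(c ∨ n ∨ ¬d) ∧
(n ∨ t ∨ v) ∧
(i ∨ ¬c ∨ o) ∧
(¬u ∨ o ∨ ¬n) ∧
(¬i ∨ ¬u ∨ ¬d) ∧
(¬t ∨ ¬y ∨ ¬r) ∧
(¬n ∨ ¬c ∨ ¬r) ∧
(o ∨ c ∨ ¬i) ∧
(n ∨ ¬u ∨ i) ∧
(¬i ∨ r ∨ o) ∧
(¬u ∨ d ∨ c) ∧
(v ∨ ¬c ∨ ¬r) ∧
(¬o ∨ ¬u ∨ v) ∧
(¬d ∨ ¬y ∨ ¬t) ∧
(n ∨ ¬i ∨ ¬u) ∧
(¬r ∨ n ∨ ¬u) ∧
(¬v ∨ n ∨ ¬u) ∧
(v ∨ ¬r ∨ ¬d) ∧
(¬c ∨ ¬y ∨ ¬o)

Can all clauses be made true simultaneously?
Yes

Yes, the formula is satisfiable.

One satisfying assignment is: y=False, i=False, d=False, n=False, c=True, v=True, u=False, o=True, t=True, r=False

Verification: With this assignment, all 43 clauses evaluate to true.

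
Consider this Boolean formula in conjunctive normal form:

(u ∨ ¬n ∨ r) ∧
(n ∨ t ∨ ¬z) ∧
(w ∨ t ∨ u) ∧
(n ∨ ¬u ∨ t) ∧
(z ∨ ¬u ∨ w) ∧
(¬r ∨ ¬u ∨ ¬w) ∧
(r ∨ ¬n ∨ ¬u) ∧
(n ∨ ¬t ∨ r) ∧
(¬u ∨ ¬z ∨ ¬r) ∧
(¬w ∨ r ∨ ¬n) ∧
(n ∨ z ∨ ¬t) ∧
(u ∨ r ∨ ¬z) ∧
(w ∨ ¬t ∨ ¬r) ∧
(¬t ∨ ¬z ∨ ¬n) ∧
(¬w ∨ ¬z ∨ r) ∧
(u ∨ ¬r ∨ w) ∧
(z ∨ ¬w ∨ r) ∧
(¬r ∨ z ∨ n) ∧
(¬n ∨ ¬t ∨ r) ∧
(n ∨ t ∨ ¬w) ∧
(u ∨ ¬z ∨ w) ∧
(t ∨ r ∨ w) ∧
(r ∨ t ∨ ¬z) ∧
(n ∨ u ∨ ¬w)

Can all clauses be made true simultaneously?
Yes

Yes, the formula is satisfiable.

One satisfying assignment is: z=False, t=False, w=True, u=False, n=True, r=True

Verification: With this assignment, all 24 clauses evaluate to true.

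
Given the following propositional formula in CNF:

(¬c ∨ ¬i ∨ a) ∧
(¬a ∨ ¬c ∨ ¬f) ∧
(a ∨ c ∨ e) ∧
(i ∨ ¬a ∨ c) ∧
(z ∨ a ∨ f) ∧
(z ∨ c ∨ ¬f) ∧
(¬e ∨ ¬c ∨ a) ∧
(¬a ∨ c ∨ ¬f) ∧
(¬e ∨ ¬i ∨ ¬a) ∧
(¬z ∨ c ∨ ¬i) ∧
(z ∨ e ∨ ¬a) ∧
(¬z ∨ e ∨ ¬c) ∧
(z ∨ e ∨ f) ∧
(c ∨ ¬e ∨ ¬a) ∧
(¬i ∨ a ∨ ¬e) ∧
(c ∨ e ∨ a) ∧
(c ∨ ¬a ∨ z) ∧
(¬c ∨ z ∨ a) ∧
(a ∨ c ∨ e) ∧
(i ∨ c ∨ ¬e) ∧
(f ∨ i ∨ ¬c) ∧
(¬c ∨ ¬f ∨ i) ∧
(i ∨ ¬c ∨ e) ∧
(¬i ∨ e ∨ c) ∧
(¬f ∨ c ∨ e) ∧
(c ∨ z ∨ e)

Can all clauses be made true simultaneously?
No

No, the formula is not satisfiable.

No assignment of truth values to the variables can make all 26 clauses true simultaneously.

The formula is UNSAT (unsatisfiable).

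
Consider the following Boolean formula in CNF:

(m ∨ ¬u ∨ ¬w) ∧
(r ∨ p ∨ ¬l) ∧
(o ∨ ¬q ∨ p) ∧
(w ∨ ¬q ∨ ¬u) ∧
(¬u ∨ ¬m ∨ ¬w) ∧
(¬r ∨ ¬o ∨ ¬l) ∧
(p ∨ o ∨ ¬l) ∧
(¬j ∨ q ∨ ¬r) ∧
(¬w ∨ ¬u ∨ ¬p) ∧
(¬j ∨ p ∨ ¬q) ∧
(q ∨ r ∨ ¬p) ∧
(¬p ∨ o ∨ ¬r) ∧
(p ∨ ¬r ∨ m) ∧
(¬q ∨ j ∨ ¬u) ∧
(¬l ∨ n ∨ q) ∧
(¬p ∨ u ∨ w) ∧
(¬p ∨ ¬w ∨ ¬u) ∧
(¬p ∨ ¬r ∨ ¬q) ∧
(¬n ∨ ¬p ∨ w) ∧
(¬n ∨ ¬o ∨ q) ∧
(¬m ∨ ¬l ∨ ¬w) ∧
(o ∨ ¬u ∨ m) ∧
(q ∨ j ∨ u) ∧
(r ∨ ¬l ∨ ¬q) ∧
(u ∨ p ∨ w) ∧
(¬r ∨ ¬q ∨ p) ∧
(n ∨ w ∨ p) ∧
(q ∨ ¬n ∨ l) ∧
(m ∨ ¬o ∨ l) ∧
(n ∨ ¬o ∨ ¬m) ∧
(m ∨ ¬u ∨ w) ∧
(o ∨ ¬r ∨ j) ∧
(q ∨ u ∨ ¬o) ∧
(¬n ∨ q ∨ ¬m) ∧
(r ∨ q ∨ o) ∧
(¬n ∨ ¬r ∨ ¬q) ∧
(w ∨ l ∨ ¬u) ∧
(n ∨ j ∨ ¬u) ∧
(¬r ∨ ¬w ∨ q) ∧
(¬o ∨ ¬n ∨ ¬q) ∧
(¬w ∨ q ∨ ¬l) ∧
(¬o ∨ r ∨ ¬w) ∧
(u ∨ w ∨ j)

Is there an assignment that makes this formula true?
Yes

Yes, the formula is satisfiable.

One satisfying assignment is: l=False, n=False, p=True, w=True, j=False, r=False, o=False, u=False, q=True, m=False

Verification: With this assignment, all 43 clauses evaluate to true.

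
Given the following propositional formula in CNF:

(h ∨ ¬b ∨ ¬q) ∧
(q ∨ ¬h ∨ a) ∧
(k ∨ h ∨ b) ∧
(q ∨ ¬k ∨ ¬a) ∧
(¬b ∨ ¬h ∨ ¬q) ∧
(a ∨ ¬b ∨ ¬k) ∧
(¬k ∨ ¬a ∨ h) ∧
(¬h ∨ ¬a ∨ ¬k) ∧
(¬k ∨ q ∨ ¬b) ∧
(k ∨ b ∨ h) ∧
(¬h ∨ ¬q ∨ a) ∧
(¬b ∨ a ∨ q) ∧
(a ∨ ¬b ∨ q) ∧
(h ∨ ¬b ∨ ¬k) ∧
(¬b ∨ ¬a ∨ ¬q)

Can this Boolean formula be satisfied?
Yes

Yes, the formula is satisfiable.

One satisfying assignment is: k=False, a=True, b=False, q=False, h=True

Verification: With this assignment, all 15 clauses evaluate to true.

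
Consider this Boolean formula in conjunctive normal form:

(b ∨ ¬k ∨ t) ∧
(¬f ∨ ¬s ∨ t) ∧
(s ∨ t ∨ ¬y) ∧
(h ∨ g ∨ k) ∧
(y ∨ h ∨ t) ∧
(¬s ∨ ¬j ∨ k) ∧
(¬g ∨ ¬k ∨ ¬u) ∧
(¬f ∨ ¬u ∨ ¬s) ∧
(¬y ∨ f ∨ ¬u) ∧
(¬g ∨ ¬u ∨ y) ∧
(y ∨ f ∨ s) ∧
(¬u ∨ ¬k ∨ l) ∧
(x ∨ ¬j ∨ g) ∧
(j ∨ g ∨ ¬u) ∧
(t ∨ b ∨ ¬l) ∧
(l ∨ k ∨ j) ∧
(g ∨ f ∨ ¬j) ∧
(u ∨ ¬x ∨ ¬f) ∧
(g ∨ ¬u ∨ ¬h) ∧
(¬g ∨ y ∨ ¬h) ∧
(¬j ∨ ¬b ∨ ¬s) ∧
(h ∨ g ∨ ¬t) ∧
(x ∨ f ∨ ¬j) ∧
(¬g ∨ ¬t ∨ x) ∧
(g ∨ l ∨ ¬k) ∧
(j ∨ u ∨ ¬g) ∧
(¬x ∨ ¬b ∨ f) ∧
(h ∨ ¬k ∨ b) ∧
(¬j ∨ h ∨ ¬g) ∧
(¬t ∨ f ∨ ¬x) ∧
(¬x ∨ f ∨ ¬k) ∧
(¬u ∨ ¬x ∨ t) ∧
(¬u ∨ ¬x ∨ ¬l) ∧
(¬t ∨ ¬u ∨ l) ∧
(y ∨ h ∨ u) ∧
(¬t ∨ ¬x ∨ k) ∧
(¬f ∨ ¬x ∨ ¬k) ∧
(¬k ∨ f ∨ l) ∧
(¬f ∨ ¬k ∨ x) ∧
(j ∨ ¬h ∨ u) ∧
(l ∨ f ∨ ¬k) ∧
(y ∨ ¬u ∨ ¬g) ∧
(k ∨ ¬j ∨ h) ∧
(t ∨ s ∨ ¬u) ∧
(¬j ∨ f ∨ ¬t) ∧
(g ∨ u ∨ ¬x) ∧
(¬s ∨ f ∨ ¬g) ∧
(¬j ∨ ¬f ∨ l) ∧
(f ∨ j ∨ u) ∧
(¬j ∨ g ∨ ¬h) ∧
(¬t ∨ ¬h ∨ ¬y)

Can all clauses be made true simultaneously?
No

No, the formula is not satisfiable.

No assignment of truth values to the variables can make all 51 clauses true simultaneously.

The formula is UNSAT (unsatisfiable).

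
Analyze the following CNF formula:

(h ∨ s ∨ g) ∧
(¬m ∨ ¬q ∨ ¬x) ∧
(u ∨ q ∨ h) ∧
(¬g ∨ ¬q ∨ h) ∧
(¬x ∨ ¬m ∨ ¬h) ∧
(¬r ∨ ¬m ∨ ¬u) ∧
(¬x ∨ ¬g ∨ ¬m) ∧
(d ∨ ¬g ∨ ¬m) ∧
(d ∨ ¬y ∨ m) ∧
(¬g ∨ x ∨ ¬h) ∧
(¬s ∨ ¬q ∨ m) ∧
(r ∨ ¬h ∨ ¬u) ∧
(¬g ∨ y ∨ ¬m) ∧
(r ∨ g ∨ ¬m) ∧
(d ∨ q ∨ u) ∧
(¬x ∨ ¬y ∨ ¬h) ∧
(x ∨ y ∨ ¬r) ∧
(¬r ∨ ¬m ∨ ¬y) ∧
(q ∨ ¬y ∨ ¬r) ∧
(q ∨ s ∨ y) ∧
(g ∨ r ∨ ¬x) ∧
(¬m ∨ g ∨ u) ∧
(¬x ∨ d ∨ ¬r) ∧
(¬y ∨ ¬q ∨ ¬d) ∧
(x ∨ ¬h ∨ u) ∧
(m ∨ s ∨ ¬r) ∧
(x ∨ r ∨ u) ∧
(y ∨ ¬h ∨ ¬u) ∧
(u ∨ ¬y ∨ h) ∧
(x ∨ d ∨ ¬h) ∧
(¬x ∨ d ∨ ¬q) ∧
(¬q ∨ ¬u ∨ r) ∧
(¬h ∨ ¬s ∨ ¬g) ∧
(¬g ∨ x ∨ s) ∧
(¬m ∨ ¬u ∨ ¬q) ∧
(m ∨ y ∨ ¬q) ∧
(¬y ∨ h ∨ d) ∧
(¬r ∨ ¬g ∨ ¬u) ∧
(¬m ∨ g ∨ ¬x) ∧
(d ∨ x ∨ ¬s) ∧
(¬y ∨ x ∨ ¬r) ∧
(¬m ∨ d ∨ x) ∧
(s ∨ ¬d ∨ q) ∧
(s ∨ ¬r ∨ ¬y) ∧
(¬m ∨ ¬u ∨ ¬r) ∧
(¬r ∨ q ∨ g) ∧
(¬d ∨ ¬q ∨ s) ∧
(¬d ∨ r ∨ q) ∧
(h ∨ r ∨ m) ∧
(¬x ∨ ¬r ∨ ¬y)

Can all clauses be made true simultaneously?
No

No, the formula is not satisfiable.

No assignment of truth values to the variables can make all 50 clauses true simultaneously.

The formula is UNSAT (unsatisfiable).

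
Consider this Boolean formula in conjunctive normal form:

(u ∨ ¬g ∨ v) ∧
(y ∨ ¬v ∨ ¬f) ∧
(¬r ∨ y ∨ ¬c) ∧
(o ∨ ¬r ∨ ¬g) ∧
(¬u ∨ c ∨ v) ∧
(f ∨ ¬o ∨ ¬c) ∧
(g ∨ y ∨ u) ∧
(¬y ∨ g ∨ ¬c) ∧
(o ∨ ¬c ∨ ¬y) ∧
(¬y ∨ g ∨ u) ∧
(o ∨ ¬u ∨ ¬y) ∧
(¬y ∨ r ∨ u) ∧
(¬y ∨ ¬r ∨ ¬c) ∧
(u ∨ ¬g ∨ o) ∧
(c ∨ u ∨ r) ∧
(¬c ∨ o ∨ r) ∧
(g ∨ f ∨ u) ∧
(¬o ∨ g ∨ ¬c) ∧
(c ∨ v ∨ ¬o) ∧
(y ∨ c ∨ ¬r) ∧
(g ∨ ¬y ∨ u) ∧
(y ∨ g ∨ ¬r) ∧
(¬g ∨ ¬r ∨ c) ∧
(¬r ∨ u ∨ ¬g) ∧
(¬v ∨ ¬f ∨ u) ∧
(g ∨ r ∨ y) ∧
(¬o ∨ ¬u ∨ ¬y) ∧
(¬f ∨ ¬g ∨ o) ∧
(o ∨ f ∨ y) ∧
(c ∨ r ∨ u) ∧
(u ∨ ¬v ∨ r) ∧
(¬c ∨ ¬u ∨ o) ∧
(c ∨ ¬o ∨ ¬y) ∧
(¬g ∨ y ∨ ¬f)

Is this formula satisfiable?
Yes

Yes, the formula is satisfiable.

One satisfying assignment is: u=True, v=True, g=True, f=False, c=False, o=True, r=False, y=False

Verification: With this assignment, all 34 clauses evaluate to true.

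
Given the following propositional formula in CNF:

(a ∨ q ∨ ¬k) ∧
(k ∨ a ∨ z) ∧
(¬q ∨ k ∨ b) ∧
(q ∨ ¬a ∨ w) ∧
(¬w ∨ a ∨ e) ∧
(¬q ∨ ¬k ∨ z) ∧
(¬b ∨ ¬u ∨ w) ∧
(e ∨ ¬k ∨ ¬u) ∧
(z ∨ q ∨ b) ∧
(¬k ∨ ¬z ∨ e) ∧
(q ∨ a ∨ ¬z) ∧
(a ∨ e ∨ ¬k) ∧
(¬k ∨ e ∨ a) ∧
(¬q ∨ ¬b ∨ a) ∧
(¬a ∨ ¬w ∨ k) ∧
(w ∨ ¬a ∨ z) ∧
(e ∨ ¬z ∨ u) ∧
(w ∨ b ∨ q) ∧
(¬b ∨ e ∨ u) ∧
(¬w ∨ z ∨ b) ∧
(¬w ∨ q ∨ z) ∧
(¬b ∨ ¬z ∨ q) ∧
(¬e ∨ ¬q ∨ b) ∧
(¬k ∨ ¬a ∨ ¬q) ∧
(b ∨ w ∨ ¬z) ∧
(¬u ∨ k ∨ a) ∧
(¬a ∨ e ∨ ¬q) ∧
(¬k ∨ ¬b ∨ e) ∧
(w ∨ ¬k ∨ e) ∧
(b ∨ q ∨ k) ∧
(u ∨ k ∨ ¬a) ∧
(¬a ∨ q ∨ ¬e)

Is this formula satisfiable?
No

No, the formula is not satisfiable.

No assignment of truth values to the variables can make all 32 clauses true simultaneously.

The formula is UNSAT (unsatisfiable).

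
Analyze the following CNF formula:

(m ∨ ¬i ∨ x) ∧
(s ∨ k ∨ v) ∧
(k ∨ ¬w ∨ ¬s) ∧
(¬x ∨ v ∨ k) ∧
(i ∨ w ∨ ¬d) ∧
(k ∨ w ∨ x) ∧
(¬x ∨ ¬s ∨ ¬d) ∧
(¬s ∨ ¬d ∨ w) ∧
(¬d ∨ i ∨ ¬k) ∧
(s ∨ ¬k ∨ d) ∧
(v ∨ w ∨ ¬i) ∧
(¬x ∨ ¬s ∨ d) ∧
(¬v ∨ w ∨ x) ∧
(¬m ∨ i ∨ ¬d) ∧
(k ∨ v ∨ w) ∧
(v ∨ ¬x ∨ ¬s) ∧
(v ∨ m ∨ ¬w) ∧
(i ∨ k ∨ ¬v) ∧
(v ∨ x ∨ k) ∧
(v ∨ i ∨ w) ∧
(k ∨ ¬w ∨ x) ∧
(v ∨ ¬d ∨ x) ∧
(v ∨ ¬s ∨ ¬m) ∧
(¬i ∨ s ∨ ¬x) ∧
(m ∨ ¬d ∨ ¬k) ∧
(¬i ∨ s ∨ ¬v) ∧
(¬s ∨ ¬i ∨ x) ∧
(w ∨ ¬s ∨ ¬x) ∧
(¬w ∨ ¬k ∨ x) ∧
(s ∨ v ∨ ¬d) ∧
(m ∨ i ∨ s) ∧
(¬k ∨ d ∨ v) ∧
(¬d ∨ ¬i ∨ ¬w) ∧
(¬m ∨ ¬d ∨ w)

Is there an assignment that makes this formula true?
No

No, the formula is not satisfiable.

No assignment of truth values to the variables can make all 34 clauses true simultaneously.

The formula is UNSAT (unsatisfiable).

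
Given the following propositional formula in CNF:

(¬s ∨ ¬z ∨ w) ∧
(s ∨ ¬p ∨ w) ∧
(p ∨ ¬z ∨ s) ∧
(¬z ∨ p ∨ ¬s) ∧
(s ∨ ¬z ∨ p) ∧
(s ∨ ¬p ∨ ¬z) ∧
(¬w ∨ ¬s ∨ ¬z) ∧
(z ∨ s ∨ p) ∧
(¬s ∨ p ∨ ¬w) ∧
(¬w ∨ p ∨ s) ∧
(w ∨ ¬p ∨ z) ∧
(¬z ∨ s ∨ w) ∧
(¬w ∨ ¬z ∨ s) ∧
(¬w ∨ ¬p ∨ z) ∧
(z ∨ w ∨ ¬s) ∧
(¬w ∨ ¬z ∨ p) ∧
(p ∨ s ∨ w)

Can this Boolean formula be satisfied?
No

No, the formula is not satisfiable.

No assignment of truth values to the variables can make all 17 clauses true simultaneously.

The formula is UNSAT (unsatisfiable).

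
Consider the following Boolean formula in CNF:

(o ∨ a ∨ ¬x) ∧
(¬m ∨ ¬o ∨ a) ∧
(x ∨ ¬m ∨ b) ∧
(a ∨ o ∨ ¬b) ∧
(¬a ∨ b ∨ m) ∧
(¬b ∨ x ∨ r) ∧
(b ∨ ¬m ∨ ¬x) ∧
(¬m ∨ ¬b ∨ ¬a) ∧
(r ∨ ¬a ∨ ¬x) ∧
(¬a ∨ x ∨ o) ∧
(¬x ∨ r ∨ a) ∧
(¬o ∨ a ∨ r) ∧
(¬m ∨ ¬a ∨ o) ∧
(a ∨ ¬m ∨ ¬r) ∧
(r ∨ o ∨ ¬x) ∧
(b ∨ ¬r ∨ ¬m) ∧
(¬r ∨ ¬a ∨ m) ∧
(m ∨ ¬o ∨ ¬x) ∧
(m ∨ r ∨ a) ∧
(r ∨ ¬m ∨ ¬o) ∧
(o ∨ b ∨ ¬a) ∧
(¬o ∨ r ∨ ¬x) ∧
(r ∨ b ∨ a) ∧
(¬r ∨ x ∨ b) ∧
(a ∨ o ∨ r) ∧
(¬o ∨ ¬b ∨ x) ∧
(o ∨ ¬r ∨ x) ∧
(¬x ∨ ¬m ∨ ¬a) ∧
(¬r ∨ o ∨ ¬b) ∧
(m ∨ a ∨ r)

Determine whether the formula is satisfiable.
No

No, the formula is not satisfiable.

No assignment of truth values to the variables can make all 30 clauses true simultaneously.

The formula is UNSAT (unsatisfiable).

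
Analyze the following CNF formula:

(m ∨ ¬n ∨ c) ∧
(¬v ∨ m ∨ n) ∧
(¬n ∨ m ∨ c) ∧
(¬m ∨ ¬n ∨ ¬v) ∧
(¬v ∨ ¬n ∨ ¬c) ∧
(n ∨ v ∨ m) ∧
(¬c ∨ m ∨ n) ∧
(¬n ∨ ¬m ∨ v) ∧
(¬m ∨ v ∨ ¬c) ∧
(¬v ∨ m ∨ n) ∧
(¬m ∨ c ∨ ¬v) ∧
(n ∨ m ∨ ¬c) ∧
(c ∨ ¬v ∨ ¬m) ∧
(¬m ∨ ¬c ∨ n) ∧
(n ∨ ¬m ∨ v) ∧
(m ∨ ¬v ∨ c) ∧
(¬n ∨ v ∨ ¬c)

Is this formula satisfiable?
No

No, the formula is not satisfiable.

No assignment of truth values to the variables can make all 17 clauses true simultaneously.

The formula is UNSAT (unsatisfiable).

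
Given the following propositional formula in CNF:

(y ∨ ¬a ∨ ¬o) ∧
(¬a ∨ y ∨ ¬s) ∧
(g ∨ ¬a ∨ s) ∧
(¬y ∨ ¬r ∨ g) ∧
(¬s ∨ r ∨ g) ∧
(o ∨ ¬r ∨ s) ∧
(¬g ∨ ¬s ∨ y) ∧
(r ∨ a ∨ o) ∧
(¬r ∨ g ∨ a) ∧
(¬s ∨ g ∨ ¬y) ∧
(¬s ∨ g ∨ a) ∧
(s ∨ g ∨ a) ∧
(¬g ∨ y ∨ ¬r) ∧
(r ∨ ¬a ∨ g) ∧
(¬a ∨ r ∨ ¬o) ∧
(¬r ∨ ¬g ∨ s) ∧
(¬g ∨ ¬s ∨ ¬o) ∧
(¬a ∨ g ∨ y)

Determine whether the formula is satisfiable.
Yes

Yes, the formula is satisfiable.

One satisfying assignment is: a=False, o=False, g=True, y=True, r=True, s=True

Verification: With this assignment, all 18 clauses evaluate to true.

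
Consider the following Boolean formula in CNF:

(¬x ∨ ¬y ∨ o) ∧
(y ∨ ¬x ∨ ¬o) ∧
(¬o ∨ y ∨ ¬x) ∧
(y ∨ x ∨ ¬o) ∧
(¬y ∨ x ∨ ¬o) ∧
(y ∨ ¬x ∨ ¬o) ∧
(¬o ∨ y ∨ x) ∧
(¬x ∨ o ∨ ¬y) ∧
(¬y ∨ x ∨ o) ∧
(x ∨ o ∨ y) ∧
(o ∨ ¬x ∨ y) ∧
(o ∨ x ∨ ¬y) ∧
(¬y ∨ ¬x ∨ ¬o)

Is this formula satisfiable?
No

No, the formula is not satisfiable.

No assignment of truth values to the variables can make all 13 clauses true simultaneously.

The formula is UNSAT (unsatisfiable).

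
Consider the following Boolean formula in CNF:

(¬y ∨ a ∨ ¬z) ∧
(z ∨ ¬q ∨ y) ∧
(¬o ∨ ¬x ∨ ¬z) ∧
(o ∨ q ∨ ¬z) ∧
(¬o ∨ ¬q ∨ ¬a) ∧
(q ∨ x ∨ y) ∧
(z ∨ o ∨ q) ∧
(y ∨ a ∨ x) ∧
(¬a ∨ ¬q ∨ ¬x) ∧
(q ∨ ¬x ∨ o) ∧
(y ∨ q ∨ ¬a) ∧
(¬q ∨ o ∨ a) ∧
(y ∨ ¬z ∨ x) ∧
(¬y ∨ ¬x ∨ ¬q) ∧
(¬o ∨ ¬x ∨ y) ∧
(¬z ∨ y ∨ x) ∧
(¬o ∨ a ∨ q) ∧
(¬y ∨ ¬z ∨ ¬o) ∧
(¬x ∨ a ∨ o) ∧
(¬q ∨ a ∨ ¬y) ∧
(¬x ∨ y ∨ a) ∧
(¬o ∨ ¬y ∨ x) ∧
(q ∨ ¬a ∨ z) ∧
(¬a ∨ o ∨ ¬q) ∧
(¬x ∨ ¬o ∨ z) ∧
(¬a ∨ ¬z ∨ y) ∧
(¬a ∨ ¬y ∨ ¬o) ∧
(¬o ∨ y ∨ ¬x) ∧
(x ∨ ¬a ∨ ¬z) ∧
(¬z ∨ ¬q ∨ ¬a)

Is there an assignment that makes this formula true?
No

No, the formula is not satisfiable.

No assignment of truth values to the variables can make all 30 clauses true simultaneously.

The formula is UNSAT (unsatisfiable).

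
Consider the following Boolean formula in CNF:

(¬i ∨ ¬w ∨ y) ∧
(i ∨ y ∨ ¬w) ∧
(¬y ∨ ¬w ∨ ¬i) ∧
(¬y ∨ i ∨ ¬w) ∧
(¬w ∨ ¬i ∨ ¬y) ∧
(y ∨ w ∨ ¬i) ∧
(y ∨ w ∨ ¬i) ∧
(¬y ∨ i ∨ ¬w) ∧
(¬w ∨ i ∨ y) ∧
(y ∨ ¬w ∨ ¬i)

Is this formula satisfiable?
Yes

Yes, the formula is satisfiable.

One satisfying assignment is: w=False, y=False, i=False

Verification: With this assignment, all 10 clauses evaluate to true.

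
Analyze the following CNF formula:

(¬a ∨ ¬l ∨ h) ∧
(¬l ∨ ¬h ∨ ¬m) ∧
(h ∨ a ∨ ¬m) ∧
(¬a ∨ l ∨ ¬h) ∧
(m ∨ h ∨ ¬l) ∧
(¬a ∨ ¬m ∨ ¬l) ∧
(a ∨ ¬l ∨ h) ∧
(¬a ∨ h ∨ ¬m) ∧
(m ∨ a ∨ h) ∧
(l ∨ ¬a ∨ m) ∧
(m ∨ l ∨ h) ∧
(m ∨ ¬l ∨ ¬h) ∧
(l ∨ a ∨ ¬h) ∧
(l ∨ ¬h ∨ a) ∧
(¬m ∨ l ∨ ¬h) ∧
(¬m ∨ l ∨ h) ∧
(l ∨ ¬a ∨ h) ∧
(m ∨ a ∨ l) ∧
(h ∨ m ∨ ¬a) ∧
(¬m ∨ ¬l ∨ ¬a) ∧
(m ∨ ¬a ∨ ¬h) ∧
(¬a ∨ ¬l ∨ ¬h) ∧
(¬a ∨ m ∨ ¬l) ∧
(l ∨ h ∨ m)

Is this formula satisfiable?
No

No, the formula is not satisfiable.

No assignment of truth values to the variables can make all 24 clauses true simultaneously.

The formula is UNSAT (unsatisfiable).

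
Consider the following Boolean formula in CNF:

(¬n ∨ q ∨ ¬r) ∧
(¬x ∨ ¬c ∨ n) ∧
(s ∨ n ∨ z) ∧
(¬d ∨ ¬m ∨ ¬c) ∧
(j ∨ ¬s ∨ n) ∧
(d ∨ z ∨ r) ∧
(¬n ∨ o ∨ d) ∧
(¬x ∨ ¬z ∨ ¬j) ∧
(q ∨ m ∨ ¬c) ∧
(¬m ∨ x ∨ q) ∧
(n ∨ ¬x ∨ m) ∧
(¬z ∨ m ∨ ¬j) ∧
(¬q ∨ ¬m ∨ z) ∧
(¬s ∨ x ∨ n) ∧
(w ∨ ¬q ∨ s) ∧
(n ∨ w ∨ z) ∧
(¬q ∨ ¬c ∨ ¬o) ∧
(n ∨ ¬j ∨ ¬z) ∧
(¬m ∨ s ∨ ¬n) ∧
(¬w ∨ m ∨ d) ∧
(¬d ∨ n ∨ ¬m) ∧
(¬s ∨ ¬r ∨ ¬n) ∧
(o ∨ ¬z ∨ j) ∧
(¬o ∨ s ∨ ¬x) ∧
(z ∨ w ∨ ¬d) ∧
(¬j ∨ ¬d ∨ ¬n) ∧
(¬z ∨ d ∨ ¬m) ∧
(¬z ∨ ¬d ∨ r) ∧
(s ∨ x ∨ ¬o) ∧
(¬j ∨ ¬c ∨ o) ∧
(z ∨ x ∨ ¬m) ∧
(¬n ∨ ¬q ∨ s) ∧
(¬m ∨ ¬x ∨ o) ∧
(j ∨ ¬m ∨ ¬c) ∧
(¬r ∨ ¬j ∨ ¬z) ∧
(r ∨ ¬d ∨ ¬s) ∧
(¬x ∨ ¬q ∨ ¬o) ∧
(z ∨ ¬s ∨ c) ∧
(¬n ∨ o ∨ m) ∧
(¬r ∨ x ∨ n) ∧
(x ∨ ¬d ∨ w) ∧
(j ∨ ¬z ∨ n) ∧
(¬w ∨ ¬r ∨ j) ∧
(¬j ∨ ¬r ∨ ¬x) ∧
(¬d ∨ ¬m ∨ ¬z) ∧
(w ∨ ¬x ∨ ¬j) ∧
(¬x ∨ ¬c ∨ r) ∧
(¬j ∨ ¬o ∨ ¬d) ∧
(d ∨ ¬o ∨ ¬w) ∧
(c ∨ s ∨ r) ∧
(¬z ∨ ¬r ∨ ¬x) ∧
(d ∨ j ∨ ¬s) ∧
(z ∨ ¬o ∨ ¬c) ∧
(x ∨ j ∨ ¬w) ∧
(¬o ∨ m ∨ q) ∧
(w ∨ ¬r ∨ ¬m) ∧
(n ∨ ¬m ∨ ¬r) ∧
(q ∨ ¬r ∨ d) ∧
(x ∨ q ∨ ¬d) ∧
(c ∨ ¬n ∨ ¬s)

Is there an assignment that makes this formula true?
No

No, the formula is not satisfiable.

No assignment of truth values to the variables can make all 60 clauses true simultaneously.

The formula is UNSAT (unsatisfiable).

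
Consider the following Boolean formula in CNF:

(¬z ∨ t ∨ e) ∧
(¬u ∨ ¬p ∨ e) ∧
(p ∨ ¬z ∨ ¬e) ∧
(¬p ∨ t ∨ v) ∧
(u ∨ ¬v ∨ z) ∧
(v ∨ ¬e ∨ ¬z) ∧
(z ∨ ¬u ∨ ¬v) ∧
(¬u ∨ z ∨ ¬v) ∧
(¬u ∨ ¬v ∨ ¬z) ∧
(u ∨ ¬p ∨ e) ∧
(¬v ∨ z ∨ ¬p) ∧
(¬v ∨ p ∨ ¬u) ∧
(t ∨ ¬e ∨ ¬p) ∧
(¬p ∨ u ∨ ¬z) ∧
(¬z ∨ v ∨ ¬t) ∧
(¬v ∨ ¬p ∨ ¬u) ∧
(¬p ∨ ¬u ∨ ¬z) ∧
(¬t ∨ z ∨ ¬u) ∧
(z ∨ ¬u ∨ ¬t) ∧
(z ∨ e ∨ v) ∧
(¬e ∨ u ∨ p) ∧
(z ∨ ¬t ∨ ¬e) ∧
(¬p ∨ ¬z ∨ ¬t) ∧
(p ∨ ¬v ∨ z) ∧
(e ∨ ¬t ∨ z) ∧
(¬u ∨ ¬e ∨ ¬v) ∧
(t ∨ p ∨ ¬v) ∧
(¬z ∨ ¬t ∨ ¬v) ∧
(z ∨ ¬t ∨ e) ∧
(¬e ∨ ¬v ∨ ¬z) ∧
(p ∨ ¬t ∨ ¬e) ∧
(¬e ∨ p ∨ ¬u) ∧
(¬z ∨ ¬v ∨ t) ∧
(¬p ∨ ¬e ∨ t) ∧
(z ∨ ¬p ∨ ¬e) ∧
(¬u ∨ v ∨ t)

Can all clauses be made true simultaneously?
No

No, the formula is not satisfiable.

No assignment of truth values to the variables can make all 36 clauses true simultaneously.

The formula is UNSAT (unsatisfiable).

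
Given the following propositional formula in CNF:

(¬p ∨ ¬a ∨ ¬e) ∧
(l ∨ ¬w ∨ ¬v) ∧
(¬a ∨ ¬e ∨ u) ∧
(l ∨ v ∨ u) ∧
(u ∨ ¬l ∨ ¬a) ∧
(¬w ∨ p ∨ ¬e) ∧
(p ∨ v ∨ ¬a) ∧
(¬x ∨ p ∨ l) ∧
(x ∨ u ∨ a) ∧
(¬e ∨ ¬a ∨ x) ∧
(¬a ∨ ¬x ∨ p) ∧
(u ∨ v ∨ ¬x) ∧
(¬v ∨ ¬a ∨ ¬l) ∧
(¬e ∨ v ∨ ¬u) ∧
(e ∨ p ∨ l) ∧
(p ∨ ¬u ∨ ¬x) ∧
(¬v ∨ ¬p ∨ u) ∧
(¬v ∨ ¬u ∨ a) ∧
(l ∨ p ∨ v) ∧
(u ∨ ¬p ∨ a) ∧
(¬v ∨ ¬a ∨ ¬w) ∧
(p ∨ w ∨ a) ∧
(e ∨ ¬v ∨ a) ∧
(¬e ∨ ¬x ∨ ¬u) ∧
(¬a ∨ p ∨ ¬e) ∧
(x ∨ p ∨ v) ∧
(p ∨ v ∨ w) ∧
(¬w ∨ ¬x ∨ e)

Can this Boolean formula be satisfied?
Yes

Yes, the formula is satisfiable.

One satisfying assignment is: v=False, l=False, x=False, a=False, w=False, e=False, p=True, u=True

Verification: With this assignment, all 28 clauses evaluate to true.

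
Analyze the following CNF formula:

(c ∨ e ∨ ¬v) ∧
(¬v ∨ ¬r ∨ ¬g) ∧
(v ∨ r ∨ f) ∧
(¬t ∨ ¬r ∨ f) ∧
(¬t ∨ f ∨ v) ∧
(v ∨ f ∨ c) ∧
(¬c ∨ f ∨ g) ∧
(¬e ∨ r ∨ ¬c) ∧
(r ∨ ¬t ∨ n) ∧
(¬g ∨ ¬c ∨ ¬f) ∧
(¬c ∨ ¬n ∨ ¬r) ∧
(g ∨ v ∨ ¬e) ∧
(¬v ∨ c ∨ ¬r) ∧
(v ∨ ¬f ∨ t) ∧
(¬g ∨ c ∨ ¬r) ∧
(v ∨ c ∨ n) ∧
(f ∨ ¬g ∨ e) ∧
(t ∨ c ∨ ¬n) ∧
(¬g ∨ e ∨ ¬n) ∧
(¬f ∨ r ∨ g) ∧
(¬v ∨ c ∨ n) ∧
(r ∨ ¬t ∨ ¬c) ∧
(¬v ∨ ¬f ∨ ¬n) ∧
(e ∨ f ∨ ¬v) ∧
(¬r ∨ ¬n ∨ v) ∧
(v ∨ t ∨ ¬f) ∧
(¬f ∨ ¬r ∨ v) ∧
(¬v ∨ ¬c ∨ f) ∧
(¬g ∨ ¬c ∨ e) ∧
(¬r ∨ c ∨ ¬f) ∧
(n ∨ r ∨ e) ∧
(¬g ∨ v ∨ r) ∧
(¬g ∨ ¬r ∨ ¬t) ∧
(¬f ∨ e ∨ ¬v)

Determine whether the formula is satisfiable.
Yes

Yes, the formula is satisfiable.

One satisfying assignment is: t=False, n=False, c=True, r=True, e=True, f=False, v=False, g=True

Verification: With this assignment, all 34 clauses evaluate to true.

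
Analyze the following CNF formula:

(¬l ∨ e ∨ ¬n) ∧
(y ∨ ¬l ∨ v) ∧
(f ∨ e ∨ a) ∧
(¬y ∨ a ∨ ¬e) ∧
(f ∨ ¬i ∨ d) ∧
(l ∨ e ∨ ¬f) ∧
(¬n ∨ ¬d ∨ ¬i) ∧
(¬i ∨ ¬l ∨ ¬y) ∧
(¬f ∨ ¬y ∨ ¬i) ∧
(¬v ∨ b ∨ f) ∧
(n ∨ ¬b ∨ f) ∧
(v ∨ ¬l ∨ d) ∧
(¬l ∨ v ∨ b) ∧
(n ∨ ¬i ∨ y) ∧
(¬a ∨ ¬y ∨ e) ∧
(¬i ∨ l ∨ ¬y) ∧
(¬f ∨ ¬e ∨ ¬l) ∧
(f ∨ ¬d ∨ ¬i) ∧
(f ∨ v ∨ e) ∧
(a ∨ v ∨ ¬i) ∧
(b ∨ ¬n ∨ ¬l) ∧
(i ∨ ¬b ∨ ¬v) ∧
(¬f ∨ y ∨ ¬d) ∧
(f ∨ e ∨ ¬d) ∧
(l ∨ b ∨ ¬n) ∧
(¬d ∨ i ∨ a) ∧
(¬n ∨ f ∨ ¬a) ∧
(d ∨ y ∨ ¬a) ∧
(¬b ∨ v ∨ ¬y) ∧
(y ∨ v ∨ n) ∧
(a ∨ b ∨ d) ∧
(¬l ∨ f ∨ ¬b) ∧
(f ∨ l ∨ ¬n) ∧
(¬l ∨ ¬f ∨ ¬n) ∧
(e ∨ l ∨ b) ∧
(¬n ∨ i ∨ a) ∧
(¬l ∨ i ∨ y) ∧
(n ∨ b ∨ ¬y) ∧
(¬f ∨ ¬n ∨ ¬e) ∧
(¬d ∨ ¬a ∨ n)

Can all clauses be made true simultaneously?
No

No, the formula is not satisfiable.

No assignment of truth values to the variables can make all 40 clauses true simultaneously.

The formula is UNSAT (unsatisfiable).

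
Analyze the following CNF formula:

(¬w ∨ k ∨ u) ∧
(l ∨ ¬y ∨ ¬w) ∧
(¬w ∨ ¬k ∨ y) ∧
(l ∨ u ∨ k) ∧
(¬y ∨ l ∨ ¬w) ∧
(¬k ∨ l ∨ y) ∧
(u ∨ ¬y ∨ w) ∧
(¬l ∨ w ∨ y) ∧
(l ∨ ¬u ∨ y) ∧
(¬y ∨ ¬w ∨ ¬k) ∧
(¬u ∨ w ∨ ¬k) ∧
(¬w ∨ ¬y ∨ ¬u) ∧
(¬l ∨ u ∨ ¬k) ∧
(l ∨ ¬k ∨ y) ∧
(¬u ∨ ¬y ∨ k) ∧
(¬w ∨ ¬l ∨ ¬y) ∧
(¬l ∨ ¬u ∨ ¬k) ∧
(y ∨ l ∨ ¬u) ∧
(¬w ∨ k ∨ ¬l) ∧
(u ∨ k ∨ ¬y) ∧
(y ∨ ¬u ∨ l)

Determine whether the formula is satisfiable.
No

No, the formula is not satisfiable.

No assignment of truth values to the variables can make all 21 clauses true simultaneously.

The formula is UNSAT (unsatisfiable).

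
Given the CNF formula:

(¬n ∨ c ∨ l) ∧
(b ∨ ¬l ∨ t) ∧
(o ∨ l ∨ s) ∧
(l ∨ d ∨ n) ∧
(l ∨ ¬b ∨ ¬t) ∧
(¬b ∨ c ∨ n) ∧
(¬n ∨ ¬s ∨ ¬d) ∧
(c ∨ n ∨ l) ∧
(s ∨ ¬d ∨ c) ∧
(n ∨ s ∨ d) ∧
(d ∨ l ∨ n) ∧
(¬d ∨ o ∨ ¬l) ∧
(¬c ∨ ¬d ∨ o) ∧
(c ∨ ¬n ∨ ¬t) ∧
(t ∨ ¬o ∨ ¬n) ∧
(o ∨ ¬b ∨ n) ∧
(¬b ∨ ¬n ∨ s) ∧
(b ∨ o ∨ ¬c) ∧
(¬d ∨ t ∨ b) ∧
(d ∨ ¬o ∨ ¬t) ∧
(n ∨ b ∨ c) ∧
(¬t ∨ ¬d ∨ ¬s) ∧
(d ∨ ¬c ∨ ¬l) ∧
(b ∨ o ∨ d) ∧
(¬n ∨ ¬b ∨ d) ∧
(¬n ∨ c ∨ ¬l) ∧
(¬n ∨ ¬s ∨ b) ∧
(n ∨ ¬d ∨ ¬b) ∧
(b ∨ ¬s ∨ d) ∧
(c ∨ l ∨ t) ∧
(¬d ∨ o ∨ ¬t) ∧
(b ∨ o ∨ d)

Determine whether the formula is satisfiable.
Yes

Yes, the formula is satisfiable.

One satisfying assignment is: n=False, c=True, l=False, b=False, d=True, t=True, o=True, s=False

Verification: With this assignment, all 32 clauses evaluate to true.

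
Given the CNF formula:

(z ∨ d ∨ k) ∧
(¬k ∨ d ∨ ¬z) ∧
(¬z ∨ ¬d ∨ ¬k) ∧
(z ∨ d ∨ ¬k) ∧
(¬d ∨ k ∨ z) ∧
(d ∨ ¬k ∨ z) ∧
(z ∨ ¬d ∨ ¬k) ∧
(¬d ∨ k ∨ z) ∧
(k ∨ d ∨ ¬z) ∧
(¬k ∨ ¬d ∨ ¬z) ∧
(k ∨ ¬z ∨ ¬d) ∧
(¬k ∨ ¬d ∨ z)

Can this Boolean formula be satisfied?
No

No, the formula is not satisfiable.

No assignment of truth values to the variables can make all 12 clauses true simultaneously.

The formula is UNSAT (unsatisfiable).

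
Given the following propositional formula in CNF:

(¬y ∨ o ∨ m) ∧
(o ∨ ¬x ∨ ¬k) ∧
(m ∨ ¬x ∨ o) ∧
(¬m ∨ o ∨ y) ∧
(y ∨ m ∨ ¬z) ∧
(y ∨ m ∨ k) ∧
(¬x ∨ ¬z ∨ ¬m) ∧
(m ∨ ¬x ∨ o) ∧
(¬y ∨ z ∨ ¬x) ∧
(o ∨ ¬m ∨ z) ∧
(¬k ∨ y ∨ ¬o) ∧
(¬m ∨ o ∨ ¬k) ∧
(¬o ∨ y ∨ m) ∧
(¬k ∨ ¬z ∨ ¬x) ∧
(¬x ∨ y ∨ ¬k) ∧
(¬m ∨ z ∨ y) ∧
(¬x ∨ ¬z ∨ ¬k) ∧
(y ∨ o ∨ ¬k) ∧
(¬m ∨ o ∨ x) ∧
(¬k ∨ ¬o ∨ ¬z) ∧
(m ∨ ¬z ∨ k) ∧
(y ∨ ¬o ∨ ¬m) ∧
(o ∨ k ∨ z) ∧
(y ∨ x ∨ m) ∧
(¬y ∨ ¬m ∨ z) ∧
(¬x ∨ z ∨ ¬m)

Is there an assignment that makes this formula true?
Yes

Yes, the formula is satisfiable.

One satisfying assignment is: o=True, z=False, m=False, y=True, k=False, x=False

Verification: With this assignment, all 26 clauses evaluate to true.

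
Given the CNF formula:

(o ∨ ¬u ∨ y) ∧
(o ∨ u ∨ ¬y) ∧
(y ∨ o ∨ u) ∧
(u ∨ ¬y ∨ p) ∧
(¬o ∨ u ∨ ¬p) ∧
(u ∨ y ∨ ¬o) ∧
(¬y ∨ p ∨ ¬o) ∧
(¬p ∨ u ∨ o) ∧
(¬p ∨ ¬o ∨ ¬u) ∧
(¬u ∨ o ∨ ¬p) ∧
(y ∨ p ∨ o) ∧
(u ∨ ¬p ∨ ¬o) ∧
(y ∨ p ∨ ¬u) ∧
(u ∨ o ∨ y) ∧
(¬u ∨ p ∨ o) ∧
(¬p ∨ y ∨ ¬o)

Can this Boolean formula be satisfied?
No

No, the formula is not satisfiable.

No assignment of truth values to the variables can make all 16 clauses true simultaneously.

The formula is UNSAT (unsatisfiable).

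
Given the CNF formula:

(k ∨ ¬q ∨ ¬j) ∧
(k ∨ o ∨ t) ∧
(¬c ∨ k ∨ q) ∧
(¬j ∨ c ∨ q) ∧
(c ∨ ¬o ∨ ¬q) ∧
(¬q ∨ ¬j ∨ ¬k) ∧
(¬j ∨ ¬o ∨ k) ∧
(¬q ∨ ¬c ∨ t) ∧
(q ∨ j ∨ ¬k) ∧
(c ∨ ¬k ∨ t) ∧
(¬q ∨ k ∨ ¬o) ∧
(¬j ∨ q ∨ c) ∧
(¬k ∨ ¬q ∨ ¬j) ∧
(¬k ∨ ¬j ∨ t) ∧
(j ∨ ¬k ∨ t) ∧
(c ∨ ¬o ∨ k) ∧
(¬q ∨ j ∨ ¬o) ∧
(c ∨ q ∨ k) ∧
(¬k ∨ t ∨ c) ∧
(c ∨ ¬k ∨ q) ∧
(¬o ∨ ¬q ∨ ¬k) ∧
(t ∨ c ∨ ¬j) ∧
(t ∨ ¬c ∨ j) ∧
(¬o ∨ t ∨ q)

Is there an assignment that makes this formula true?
Yes

Yes, the formula is satisfiable.

One satisfying assignment is: t=True, q=True, c=False, j=False, o=False, k=False

Verification: With this assignment, all 24 clauses evaluate to true.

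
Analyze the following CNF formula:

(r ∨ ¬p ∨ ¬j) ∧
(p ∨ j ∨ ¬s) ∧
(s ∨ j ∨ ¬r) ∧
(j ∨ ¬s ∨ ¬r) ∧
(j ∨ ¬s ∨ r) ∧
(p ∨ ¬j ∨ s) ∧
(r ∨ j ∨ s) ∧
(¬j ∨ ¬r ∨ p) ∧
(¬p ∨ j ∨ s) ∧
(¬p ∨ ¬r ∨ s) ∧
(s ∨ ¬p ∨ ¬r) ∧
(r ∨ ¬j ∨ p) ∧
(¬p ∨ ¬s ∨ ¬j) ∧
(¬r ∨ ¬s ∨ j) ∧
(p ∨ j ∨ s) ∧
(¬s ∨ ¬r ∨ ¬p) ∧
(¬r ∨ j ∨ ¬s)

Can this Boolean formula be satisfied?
No

No, the formula is not satisfiable.

No assignment of truth values to the variables can make all 17 clauses true simultaneously.

The formula is UNSAT (unsatisfiable).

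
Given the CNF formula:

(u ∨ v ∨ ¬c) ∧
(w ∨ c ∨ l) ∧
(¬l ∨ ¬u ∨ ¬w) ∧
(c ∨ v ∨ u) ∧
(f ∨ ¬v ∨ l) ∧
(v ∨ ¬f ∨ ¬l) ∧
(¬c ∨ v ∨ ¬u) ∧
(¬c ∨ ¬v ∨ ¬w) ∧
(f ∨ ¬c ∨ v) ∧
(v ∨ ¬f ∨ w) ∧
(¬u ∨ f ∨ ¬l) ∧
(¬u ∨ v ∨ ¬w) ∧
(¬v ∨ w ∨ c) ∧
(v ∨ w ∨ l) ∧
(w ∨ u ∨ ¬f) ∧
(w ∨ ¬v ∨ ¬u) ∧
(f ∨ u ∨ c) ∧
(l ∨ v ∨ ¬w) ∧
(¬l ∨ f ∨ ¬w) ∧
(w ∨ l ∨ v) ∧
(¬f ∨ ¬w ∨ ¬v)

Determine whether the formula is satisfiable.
Yes

Yes, the formula is satisfiable.

One satisfying assignment is: f=False, c=True, l=True, u=False, v=True, w=False

Verification: With this assignment, all 21 clauses evaluate to true.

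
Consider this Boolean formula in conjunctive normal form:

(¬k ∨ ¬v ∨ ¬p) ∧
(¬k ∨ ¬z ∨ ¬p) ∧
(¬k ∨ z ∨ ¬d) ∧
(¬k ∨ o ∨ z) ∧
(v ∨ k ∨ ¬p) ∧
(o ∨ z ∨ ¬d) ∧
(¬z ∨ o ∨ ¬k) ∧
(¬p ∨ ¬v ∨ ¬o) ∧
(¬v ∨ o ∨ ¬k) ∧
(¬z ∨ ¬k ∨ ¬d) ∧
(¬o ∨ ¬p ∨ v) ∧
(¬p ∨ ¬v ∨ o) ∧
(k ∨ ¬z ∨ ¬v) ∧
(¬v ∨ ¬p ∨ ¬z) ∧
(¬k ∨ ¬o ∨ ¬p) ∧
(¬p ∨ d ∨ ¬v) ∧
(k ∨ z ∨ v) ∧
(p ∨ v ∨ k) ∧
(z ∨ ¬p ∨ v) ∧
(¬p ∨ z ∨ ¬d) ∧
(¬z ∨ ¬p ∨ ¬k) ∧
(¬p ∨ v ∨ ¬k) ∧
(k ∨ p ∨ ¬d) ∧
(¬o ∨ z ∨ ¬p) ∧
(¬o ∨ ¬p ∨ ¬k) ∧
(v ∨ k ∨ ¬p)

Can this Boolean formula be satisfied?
Yes

Yes, the formula is satisfiable.

One satisfying assignment is: k=False, z=False, d=False, p=False, o=False, v=True

Verification: With this assignment, all 26 clauses evaluate to true.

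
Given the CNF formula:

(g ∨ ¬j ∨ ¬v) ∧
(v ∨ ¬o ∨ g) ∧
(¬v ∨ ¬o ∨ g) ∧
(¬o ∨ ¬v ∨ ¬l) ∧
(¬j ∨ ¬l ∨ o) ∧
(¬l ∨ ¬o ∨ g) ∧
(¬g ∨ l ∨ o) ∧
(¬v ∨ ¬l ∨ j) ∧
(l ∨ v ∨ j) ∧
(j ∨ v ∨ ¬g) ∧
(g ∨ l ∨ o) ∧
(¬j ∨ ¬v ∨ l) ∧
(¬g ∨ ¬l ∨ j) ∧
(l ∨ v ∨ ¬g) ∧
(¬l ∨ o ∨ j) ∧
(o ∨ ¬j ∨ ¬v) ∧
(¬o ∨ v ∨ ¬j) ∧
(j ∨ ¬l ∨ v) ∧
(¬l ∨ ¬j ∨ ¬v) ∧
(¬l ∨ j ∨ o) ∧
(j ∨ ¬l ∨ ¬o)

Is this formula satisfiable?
Yes

Yes, the formula is satisfiable.

One satisfying assignment is: g=True, j=False, v=True, o=True, l=False

Verification: With this assignment, all 21 clauses evaluate to true.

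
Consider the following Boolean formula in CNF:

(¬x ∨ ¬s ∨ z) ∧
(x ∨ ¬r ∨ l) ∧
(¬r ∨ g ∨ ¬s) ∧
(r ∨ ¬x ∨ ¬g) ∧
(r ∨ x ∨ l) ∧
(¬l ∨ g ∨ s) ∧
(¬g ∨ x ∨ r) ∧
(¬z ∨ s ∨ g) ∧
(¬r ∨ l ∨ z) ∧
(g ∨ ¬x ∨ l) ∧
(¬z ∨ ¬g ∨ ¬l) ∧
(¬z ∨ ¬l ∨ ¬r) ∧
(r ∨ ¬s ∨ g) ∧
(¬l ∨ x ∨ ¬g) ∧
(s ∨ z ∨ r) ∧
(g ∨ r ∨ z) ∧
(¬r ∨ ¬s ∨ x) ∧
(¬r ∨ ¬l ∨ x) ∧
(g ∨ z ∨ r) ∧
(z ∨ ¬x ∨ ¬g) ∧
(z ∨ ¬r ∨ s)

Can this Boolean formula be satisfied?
Yes

Yes, the formula is satisfiable.

One satisfying assignment is: x=True, z=True, l=False, g=True, r=True, s=False

Verification: With this assignment, all 21 clauses evaluate to true.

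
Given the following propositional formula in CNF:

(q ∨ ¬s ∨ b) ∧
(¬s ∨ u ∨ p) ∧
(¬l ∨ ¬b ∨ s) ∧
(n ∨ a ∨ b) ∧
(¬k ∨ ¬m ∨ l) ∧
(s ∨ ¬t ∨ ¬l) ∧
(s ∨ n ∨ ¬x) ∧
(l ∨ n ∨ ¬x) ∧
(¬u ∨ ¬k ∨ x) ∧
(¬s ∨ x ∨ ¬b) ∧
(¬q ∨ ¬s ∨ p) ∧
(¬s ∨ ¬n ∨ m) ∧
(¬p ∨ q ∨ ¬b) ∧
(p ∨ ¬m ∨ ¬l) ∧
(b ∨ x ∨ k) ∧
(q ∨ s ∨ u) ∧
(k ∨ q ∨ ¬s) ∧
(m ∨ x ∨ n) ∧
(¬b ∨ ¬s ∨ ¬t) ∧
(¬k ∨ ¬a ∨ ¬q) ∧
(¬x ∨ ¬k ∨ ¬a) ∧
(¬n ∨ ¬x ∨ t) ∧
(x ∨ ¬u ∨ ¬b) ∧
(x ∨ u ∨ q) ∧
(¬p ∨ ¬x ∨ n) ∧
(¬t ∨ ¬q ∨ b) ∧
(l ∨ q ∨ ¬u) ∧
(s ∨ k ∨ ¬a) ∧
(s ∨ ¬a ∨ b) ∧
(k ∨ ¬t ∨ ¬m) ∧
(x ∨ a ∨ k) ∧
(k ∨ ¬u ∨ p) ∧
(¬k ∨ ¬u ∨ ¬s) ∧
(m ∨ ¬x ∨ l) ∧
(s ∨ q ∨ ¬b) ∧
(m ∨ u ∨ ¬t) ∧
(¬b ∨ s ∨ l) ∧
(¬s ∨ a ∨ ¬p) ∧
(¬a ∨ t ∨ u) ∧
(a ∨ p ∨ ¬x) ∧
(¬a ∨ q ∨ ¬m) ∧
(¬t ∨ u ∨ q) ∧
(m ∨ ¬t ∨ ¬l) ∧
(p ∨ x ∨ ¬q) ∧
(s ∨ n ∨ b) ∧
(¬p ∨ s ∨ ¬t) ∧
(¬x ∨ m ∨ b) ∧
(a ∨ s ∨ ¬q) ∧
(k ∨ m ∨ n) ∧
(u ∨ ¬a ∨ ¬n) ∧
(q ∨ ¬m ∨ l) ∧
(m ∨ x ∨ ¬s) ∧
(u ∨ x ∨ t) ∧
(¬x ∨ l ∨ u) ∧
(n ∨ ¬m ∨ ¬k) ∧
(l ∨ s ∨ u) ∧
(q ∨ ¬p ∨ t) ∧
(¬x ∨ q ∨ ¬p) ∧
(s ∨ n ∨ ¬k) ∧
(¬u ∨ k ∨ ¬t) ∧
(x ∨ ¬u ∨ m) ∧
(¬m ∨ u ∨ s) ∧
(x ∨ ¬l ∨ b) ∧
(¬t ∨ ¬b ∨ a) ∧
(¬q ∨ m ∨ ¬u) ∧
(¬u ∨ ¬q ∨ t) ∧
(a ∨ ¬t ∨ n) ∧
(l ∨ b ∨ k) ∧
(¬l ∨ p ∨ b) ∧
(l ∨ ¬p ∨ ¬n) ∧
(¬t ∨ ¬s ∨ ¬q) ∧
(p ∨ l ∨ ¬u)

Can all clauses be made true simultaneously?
No

No, the formula is not satisfiable.

No assignment of truth values to the variables can make all 72 clauses true simultaneously.

The formula is UNSAT (unsatisfiable).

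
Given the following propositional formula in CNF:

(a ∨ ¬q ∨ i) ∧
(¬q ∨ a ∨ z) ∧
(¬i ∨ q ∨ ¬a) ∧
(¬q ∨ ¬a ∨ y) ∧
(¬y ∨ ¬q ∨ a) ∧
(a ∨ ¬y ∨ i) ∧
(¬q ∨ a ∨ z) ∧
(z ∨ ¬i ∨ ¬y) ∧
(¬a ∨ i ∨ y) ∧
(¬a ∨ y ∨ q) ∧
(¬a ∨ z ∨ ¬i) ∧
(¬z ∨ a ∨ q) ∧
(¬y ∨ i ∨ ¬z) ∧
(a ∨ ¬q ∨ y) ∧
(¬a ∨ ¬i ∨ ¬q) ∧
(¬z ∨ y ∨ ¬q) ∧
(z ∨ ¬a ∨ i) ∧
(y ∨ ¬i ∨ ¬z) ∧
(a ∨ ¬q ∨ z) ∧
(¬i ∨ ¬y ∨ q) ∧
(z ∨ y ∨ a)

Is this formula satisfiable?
No

No, the formula is not satisfiable.

No assignment of truth values to the variables can make all 21 clauses true simultaneously.

The formula is UNSAT (unsatisfiable).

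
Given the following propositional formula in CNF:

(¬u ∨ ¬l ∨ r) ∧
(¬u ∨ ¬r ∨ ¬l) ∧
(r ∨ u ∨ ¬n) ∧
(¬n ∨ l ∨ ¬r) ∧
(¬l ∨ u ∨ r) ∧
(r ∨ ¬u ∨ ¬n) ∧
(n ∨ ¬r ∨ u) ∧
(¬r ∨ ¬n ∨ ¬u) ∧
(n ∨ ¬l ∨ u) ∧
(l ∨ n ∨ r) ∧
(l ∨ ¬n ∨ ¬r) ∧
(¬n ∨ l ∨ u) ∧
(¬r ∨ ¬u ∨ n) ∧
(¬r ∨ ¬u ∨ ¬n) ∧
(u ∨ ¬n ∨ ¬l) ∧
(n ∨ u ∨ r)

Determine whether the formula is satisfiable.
No

No, the formula is not satisfiable.

No assignment of truth values to the variables can make all 16 clauses true simultaneously.

The formula is UNSAT (unsatisfiable).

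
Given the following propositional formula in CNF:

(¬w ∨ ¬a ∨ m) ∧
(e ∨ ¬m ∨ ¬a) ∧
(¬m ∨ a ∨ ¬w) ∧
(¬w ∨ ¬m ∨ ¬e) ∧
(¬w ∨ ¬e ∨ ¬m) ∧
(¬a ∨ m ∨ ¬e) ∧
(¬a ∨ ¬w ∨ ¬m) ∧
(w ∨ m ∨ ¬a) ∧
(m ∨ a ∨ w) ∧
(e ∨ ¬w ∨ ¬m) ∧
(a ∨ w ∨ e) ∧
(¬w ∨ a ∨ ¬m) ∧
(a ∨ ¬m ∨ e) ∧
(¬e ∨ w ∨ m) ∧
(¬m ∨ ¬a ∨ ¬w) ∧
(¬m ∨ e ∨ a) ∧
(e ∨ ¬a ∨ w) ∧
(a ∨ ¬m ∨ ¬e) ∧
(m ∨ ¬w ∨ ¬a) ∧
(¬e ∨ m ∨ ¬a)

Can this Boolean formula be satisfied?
Yes

Yes, the formula is satisfiable.

One satisfying assignment is: e=False, m=False, a=False, w=True

Verification: With this assignment, all 20 clauses evaluate to true.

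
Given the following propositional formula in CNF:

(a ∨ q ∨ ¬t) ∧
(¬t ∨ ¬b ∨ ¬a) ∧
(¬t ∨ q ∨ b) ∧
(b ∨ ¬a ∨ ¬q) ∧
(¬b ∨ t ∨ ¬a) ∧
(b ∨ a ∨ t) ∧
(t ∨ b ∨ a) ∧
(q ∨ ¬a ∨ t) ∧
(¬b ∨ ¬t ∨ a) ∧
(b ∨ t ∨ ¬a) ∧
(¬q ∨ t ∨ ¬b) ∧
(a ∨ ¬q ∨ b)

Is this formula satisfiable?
Yes

Yes, the formula is satisfiable.

One satisfying assignment is: b=True, t=False, q=False, a=False

Verification: With this assignment, all 12 clauses evaluate to true.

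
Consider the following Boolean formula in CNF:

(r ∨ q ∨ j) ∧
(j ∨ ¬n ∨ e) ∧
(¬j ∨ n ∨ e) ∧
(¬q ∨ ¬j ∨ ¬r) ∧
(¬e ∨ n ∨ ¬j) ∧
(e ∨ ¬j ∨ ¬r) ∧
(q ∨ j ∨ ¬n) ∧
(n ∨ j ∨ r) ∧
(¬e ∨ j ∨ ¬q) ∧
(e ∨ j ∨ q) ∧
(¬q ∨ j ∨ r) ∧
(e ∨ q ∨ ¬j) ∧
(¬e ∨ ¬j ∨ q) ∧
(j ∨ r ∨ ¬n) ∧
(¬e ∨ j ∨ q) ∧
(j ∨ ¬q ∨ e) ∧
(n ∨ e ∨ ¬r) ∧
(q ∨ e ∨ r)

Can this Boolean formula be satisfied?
Yes

Yes, the formula is satisfiable.

One satisfying assignment is: r=False, q=True, n=True, e=False, j=True

Verification: With this assignment, all 18 clauses evaluate to true.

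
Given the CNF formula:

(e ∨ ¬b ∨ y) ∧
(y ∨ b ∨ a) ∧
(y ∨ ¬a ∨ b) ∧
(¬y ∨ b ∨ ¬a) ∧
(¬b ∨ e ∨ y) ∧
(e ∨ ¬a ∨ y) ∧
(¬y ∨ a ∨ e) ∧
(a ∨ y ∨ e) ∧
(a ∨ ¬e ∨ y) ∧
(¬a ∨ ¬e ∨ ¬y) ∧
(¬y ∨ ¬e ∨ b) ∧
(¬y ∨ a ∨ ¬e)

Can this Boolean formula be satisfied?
Yes

Yes, the formula is satisfiable.

One satisfying assignment is: b=True, y=False, e=True, a=True

Verification: With this assignment, all 12 clauses evaluate to true.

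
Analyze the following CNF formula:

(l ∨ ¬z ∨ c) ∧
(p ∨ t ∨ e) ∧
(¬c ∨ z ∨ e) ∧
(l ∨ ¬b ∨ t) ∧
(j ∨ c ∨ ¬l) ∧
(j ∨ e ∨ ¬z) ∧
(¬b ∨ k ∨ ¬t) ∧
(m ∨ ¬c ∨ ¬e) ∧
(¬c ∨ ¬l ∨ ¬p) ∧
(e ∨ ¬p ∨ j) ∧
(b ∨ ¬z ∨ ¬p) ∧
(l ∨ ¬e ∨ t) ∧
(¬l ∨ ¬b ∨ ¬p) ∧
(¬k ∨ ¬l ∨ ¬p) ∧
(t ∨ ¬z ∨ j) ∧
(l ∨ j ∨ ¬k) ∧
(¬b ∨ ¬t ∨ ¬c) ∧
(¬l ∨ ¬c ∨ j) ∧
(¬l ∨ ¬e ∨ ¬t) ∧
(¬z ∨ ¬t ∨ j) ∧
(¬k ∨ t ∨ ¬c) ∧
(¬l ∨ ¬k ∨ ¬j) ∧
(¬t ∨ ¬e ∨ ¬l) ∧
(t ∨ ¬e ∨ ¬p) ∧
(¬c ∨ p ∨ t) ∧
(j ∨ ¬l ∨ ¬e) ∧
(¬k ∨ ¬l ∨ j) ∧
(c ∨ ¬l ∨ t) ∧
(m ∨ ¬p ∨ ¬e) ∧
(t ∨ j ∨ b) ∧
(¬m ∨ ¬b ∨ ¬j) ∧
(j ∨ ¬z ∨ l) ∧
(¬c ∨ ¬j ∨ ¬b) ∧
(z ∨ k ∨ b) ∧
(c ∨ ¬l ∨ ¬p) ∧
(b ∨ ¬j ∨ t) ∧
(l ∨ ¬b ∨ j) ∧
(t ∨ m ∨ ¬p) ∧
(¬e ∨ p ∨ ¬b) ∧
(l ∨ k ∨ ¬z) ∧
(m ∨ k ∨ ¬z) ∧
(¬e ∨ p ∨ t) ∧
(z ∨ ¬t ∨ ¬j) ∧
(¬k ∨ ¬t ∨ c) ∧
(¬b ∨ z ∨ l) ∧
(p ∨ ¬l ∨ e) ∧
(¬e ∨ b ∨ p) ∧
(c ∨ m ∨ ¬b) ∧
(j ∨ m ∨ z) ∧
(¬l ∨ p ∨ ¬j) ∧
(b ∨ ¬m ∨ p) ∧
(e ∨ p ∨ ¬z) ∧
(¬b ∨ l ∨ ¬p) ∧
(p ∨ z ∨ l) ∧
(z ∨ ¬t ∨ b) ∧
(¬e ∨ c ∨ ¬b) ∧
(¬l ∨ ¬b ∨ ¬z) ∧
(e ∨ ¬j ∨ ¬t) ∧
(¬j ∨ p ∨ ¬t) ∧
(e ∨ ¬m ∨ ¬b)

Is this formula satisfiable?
No

No, the formula is not satisfiable.

No assignment of truth values to the variables can make all 60 clauses true simultaneously.

The formula is UNSAT (unsatisfiable).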